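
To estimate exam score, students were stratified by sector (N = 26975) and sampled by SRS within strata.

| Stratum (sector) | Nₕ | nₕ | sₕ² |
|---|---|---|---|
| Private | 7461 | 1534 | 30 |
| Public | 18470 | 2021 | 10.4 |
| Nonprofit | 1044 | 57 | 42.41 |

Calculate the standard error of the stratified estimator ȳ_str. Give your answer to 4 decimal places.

0.0663

Var(ȳ_str) = Σₕ Wₕ²(1 − fₕ)sₕ²/nₕ with Wₕ = Nₕ/N, N = 26975.
Private: Wₕ = 0.27658943; term = 0.27658943²·(1 − 0.20560247)·30/1534 = 0.0011885158.
Public: Wₕ = 0.68470806; term = 0.68470806²·(1 − 0.10942068)·10.4/2021 = 0.002148575.
Nonprofit: Wₕ = 0.03870250; term = 0.03870250²·(1 − 0.05459770)·42.41/57 = 0.0010536301.
Sum = 0.0043907209.
SE = √(0.0043907209) = 0.0663.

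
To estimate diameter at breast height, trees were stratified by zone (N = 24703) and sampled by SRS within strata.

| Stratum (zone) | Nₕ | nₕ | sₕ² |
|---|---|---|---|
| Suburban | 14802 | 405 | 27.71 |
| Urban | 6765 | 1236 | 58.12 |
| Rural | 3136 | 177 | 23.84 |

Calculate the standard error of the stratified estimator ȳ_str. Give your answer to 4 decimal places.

Var(ȳ_str) = Σₕ Wₕ²(1 − fₕ)sₕ²/nₕ with Wₕ = Nₕ/N, N = 24703.
Suburban: Wₕ = 0.59919848; term = 0.59919848²·(1 − 0.02736117)·27.71/405 = 0.023893211.
Urban: Wₕ = 0.27385338; term = 0.27385338²·(1 − 0.18270510)·58.12/1236 = 0.0028821868.
Rural: Wₕ = 0.12694814; term = 0.12694814²·(1 − 0.05644133)·23.84/177 = 0.0020481163.
Sum = 0.028823514.
SE = √(0.028823514) = 0.1698.

0.1698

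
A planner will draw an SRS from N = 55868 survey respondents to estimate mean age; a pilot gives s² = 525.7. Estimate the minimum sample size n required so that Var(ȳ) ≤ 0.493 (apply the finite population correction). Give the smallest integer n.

1047

Without fpc, n₀ = s²/D = 525.7/0.493 = 1066.3286.
With fpc, (1 − n/N)·s²/n ≤ D requires n ≥ n₀/(1 + n₀/N) = 1066.3286/(1 + 1066.3286/55868) = 1046.3572.
Rounding up, n = 1047.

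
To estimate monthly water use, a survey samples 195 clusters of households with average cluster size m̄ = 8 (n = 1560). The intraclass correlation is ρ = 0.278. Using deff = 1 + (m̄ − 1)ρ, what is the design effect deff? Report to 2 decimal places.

2.95

deff = 1 + (8 − 1)·0.278 = 1 + 1.946 = 2.946.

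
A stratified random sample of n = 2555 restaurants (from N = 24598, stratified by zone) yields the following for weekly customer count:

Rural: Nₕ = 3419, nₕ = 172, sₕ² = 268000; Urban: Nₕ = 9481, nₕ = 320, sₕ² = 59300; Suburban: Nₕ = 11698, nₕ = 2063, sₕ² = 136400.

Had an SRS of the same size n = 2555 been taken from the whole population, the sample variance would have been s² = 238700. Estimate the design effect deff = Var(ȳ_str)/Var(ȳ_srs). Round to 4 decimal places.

Var(ȳ_str) = Σ Wₕ²(1−fₕ)sₕ²/nₕ with Wₕ = Nₕ/24598:
  Rural: (3419/24598)²·(1−172/3419)·268000/172 = 28.588288
  Urban: (9481/24598)²·(1−320/9481)·59300/320 = 26.601256
  Suburban: (11698/24598)²·(1−2063/11698)·136400/2063 = 12.316261
  → Var(ȳ_str) = 67.505805.
Var(ȳ_srs) = (1 − 2555/24598)·238700/2555 = 83.720617.
deff = 67.505805 / 83.720617 = 0.8063.

0.8063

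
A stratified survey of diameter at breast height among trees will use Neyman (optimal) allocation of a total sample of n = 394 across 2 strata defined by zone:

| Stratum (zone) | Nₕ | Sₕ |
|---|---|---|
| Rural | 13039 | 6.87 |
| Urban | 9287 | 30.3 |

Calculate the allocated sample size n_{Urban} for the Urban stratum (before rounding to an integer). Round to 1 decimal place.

Neyman allocation: nₕ = n·NₕSₕ / Σⱼ NⱼSⱼ.
Σ NⱼSⱼ = 13039·6.87 + 9287·30.3 = 370974.03.
n_{Urban} = 394·9287·30.3 / 370974.03 = 298.9.

298.9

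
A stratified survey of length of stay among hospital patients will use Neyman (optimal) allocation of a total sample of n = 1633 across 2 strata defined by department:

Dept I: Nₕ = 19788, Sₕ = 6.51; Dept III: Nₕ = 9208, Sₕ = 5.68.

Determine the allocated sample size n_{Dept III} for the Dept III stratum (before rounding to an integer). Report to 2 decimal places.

471.55

Neyman allocation: nₕ = n·NₕSₕ / Σⱼ NⱼSⱼ.
Σ NⱼSⱼ = 19788·6.51 + 9208·5.68 = 181121.32.
n_{Dept III} = 1633·9208·5.68 / 181121.32 = 471.55.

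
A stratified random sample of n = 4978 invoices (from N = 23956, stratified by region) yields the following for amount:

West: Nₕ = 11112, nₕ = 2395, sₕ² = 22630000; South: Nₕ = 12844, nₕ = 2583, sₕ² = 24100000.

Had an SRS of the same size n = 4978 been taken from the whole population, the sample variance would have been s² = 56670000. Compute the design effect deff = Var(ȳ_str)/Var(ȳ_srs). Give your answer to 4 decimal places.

Var(ȳ_str) = Σ Wₕ²(1−fₕ)sₕ²/nₕ with Wₕ = Nₕ/23956:
  West: (11112/23956)²·(1−2395/11112)·22630000/2395 = 1594.8128
  South: (12844/23956)²·(1−2583/12844)·24100000/2583 = 2142.6637
  → Var(ȳ_str) = 3737.4765.
Var(ȳ_srs) = (1 − 4978/23956)·56670000/4978 = 9018.5031.
deff = 3737.4765 / 9018.5031 = 0.4144.

0.4144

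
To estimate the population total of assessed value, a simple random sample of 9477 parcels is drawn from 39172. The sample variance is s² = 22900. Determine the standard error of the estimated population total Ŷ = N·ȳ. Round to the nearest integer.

Var(Ŷ) = N²·Var(ȳ) = N²·(1 − n/N)·s²/n.
f = 9477/39172 = 0.24193301; Var(ȳ) = 0.75806699·22900/9477 = 1.8317752.
Var(Ŷ) = 39172² · 1.8317752 = 2.8107594 × 10^9.
SE(Ŷ) = √(2.8107594 × 10^9) = 53017.

53017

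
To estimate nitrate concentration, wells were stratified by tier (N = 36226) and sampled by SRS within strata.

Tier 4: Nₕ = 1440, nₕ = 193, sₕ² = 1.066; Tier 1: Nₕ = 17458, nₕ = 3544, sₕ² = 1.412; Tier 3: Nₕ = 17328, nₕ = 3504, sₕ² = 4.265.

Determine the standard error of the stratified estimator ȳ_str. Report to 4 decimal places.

0.0174

Var(ȳ_str) = Σₕ Wₕ²(1 − fₕ)sₕ²/nₕ with Wₕ = Nₕ/N, N = 36226.
Tier 4: Wₕ = 0.03975046; term = 0.03975046²·(1 − 0.13402778)·1.066/193 = 7.5576726 × 10^-6.
Tier 1: Wₕ = 0.48191906; term = 0.48191906²·(1 − 0.20300149)·1.412/3544 = 7.3747399 × 10^-5.
Tier 3: Wₕ = 0.47833048; term = 0.47833048²·(1 − 0.20221607)·4.265/3504 = 2.2217559 × 10^-4.
Sum = 3.0348066 × 10^-4.
SE = √(3.0348066 × 10^-4) = 0.0174.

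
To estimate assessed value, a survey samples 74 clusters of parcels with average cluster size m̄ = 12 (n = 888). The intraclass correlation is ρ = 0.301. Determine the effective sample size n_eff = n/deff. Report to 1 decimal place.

deff = 1 + (12 − 1)·0.301 = 1 + 3.311 = 4.311.
n_eff = 888 / 4.311 = 206.0.

206.0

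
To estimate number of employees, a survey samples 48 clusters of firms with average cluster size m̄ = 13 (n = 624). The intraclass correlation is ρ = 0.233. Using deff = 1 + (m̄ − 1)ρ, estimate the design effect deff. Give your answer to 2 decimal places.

3.80

deff = 1 + (13 − 1)·0.233 = 1 + 2.796 = 3.796.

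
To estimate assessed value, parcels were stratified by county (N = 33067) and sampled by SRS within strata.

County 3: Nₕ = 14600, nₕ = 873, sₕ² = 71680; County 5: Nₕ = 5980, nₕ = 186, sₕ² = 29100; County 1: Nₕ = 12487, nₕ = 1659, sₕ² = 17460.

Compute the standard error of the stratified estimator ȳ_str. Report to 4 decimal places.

Var(ȳ_str) = Σₕ Wₕ²(1 − fₕ)sₕ²/nₕ with Wₕ = Nₕ/N, N = 33067.
County 3: Wₕ = 0.44152781; term = 0.44152781²·(1 − 0.05979452)·71680/873 = 15.04952.
County 5: Wₕ = 0.18084495; term = 0.18084495²·(1 − 0.03110368)·29100/186 = 4.9575845.
County 1: Wₕ = 0.37762724; term = 0.37762724²·(1 − 0.13285817)·17460/1659 = 1.3014114.
Sum = 21.308516.
SE = √(21.308516) = 4.6161.

4.6161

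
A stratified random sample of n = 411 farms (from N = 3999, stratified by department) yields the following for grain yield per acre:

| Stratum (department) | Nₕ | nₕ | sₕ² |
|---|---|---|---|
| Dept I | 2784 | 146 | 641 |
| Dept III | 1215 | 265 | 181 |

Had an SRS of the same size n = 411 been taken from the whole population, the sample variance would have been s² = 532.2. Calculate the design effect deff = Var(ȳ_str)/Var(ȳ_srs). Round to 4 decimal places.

1.7779

Var(ȳ_str) = Σ Wₕ²(1−fₕ)sₕ²/nₕ with Wₕ = Nₕ/3999:
  Dept I: (2784/3999)²·(1−146/2784)·641/146 = 2.0162593
  Dept III: (1215/3999)²·(1−265/1215)·181/265 = 0.049298054
  → Var(ȳ_str) = 2.0655574.
Var(ȳ_srs) = (1 − 411/3999)·532.2/411 = 1.1618072.
deff = 2.0655574 / 1.1618072 = 1.7779.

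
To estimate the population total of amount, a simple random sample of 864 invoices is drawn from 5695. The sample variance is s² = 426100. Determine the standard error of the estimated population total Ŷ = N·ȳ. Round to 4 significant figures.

116500

Var(Ŷ) = N²·Var(ȳ) = N²·(1 − n/N)·s²/n.
f = 864/5695 = 0.15171203; Var(ȳ) = 0.84828797·426100/864 = 418.35128.
Var(Ŷ) = 5695² · 418.35128 = 1.3568398 × 10^10.
SE(Ŷ) = √(1.3568398 × 10^10) = 116500.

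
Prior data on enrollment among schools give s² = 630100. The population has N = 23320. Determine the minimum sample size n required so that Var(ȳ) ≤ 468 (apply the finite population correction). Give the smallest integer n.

1273

Without fpc, n₀ = s²/D = 630100/468 = 1346.3675.
With fpc, (1 − n/N)·s²/n ≤ D requires n ≥ n₀/(1 + n₀/N) = 1346.3675/(1 + 1346.3675/23320) = 1272.8786.
Rounding up, n = 1273.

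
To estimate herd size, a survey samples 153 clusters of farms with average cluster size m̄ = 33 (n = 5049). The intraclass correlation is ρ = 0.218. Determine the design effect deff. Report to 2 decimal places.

deff = 1 + (33 − 1)·0.218 = 1 + 6.976 = 7.976.

7.98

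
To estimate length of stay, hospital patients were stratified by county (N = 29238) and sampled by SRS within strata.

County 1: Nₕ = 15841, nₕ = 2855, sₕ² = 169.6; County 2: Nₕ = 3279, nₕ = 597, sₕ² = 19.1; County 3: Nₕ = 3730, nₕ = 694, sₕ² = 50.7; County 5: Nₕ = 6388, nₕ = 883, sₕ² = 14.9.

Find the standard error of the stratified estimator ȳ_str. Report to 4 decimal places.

0.1276

Var(ȳ_str) = Σₕ Wₕ²(1 − fₕ)sₕ²/nₕ with Wₕ = Nₕ/N, N = 29238.
County 1: Wₕ = 0.54179492; term = 0.54179492²·(1 − 0.18022852)·169.6/2855 = 0.014294942.
County 2: Wₕ = 0.11214857; term = 0.11214857²·(1 − 0.18206770)·19.1/597 = 3.291273 × 10^-4.
County 3: Wₕ = 0.12757371; term = 0.12757371²·(1 − 0.18605898)·50.7/694 = 9.677513 × 10^-4.
County 5: Wₕ = 0.21848280; term = 0.21848280²·(1 − 0.13822793)·14.9/883 = 6.9414863 × 10^-4.
Sum = 0.016285969.
SE = √(0.016285969) = 0.1276.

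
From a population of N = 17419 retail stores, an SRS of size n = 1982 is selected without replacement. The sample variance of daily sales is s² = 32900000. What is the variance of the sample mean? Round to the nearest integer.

Under SRS without replacement, Var(ȳ) = (1 − f)·s²/n with f = n/N = 1982/17419 = 0.11378380.
Var(ȳ) = (1 − 0.11378380)·32900000/1982 = 0.88621620·16599.395 = 14710.652.

14711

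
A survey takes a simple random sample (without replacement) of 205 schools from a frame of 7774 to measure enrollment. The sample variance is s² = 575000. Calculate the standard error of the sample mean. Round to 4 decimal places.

Under SRS without replacement, Var(ȳ) = (1 − f)·s²/n with f = n/N = 205/7774 = 0.02636995.
Var(ȳ) = (1 − 0.02636995)·575000/205 = 0.97363005·2804.878 = 2730.9136.
SE(ȳ) = √(2730.9136) = 52.2581.

52.2581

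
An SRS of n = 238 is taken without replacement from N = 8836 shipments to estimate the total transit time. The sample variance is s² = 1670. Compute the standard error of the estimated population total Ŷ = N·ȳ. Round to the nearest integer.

Var(Ŷ) = N²·Var(ȳ) = N²·(1 − n/N)·s²/n.
f = 238/8836 = 0.02693526; Var(ȳ) = 0.97306474·1670/238 = 6.8278072.
Var(Ŷ) = 8836² · 6.8278072 = 5.3308034 × 10^8.
SE(Ŷ) = √(5.3308034 × 10^8) = 23089.

23089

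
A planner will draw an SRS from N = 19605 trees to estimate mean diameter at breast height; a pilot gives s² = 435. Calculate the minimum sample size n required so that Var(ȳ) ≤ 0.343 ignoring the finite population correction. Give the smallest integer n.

1269

Without fpc, n₀ = s²/D = 435/0.343 = 1268.2216.
Rounding up, n = 1269.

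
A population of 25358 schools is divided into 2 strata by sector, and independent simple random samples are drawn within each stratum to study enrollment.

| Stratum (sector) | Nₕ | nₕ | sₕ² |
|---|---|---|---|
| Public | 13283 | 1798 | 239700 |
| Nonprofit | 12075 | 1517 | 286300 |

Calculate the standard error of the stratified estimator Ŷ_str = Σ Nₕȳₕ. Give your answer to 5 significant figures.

Var(Ŷ_str) = Σₕ Nₕ²(1 − fₕ)sₕ²/nₕ.
Public: 13283²·(1 − 1798/13283)·239700/1798 = 2.0337872 × 10^10.
Nonprofit: 12075²·(1 − 1517/12075)·286300/1517 = 2.4060495 × 10^10.
Sum = 4.4398367 × 10^10.
SE = √(4.4398367 × 10^10) = 210710.

210710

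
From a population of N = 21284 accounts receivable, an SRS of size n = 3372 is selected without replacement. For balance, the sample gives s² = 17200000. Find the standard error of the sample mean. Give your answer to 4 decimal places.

Under SRS without replacement, Var(ȳ) = (1 − f)·s²/n with f = n/N = 3372/21284 = 0.15842887.
Var(ȳ) = (1 − 0.15842887)·17200000/3372 = 0.84157113·5100.8304 = 4292.7116.
SE(ȳ) = √(4292.7116) = 65.5188.

65.5188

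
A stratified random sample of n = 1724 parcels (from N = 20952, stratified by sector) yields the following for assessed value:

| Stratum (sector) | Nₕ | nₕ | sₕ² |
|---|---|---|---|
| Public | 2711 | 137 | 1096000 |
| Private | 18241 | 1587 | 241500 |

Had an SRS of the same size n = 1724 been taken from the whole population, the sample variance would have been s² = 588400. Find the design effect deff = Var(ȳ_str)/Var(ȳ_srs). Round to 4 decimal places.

Var(ȳ_str) = Σ Wₕ²(1−fₕ)sₕ²/nₕ with Wₕ = Nₕ/20952:
  Public: (2711/20952)²·(1−137/2711)·1096000/137 = 127.16778
  Private: (18241/20952)²·(1−1587/18241)·241500/1587 = 105.30681
  → Var(ȳ_str) = 232.47459.
Var(ȳ_srs) = (1 − 1724/20952)·588400/1724 = 313.21607.
deff = 232.47459 / 313.21607 = 0.7422.

0.7422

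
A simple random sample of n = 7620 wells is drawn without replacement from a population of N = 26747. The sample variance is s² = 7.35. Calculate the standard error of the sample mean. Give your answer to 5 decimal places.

Under SRS without replacement, Var(ȳ) = (1 − f)·s²/n with f = n/N = 7620/26747 = 0.28489176.
Var(ȳ) = (1 − 0.28489176)·7.35/7620 = 0.71510824·9.6456693 × 10^-4 = 6.8976976 × 10^-4.
SE(ȳ) = √(6.8976976 × 10^-4) = 0.02626.

0.02626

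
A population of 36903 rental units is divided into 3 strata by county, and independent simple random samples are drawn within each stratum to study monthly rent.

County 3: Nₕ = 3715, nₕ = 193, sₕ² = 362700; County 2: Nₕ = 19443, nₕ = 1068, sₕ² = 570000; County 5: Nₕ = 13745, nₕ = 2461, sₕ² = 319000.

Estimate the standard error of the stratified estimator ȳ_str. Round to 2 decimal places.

13.15

Var(ȳ_str) = Σₕ Wₕ²(1 − fₕ)sₕ²/nₕ with Wₕ = Nₕ/N, N = 36903.
County 3: Wₕ = 0.10066932; term = 0.10066932²·(1 − 0.05195155)·362700/193 = 18.055731.
County 2: Wₕ = 0.52686773; term = 0.52686773²·(1 − 0.05492979)·570000/1068 = 140.01381.
County 5: Wₕ = 0.37246294; term = 0.37246294²·(1 − 0.17904693)·319000/2461 = 14.762624.
Sum = 172.83217.
SE = √(172.83217) = 13.15.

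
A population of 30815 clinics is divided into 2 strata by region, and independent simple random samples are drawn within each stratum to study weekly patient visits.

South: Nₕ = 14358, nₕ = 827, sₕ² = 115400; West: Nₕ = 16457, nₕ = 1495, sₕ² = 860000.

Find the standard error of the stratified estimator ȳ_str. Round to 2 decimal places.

Var(ȳ_str) = Σₕ Wₕ²(1 − fₕ)sₕ²/nₕ with Wₕ = Nₕ/N, N = 30815.
South: Wₕ = 0.46594191; term = 0.46594191²·(1 − 0.05759855)·115400/827 = 28.549585.
West: Wₕ = 0.53405809; term = 0.53405809²·(1 − 0.09084280)·860000/1495 = 149.16716.
Sum = 177.71675.
SE = √(177.71675) = 13.33.

13.33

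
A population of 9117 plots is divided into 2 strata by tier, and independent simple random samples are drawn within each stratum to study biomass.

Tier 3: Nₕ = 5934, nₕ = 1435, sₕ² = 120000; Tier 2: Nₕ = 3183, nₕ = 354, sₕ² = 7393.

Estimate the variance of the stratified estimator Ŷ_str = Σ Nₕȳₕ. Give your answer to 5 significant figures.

Var(Ŷ_str) = Σₕ Nₕ²(1 − fₕ)sₕ²/nₕ.
Tier 3: 5934²·(1 − 1435/5934)·120000/1435 = 2.2325073 × 10^9.
Tier 2: 3183²·(1 − 354/3183)·7393/354 = 1.8805593 × 10^8.
Sum = 2.4205632 × 10^9.

2.4206 × 10^9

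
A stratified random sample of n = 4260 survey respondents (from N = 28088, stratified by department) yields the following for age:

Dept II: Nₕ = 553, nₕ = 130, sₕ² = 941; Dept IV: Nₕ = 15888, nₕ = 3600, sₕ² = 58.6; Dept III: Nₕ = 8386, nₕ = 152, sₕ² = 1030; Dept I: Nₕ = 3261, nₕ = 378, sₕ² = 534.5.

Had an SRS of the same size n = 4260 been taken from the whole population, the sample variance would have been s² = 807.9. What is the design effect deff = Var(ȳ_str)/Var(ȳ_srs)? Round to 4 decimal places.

3.8295

Var(ȳ_str) = Σ Wₕ²(1−fₕ)sₕ²/nₕ with Wₕ = Nₕ/28088:
  Dept II: (553/28088)²·(1−130/553)·941/130 = 0.0021461997
  Dept IV: (15888/28088)²·(1−3600/15888)·58.6/3600 = 0.0040281341
  Dept III: (8386/28088)²·(1−152/8386)·1030/152 = 0.59308607
  Dept I: (3261/28088)²·(1−378/3261)·534.5/378 = 0.016850381
  → Var(ȳ_str) = 0.61611078.
Var(ȳ_srs) = (1 − 4260/28088)·807.9/4260 = 0.16088471.
deff = 0.61611078 / 0.16088471 = 3.8295.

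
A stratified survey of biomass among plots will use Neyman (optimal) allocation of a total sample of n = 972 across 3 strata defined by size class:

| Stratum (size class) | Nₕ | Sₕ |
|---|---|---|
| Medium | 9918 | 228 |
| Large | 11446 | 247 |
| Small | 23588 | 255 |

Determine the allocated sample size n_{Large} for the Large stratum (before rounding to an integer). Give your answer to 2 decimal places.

247.49

Neyman allocation: nₕ = n·NₕSₕ / Σⱼ NⱼSⱼ.
Σ NⱼSⱼ = 9918·228 + 11446·247 + 23588·255 = 1.1103406 × 10^7.
n_{Large} = 972·11446·247 / (1.1103406 × 10^7) = 247.49.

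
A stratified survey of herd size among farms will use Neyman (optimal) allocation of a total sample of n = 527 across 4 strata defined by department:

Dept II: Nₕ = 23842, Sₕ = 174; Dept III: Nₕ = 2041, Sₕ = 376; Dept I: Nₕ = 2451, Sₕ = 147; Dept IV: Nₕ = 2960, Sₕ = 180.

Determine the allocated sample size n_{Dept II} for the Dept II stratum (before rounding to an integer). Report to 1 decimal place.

376.4

Neyman allocation: nₕ = n·NₕSₕ / Σⱼ NⱼSⱼ.
Σ NⱼSⱼ = 23842·174 + 2041·376 + 2451·147 + 2960·180 = 5.809021 × 10^6.
n_{Dept II} = 527·23842·174 / (5.809021 × 10^6) = 376.4.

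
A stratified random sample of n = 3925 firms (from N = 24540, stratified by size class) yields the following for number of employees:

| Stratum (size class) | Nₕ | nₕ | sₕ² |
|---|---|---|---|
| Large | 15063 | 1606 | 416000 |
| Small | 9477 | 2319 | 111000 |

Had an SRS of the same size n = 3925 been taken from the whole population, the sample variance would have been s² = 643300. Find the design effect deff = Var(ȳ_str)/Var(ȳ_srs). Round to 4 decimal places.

0.6724

Var(ȳ_str) = Σ Wₕ²(1−fₕ)sₕ²/nₕ with Wₕ = Nₕ/24540:
  Large: (15063/24540)²·(1−1606/15063)·416000/1606 = 87.188338
  Small: (9477/24540)²·(1−2319/9477)·111000/2319 = 5.3918238
  → Var(ȳ_str) = 92.580162.
Var(ȳ_srs) = (1 − 3925/24540)·643300/3925 = 137.68375.
deff = 92.580162 / 137.68375 = 0.6724.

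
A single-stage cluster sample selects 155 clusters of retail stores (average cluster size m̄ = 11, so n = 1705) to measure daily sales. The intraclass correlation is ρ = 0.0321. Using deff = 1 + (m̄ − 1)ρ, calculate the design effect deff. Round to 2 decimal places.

deff = 1 + (11 − 1)·0.0321 = 1 + 0.321 = 1.321.

1.32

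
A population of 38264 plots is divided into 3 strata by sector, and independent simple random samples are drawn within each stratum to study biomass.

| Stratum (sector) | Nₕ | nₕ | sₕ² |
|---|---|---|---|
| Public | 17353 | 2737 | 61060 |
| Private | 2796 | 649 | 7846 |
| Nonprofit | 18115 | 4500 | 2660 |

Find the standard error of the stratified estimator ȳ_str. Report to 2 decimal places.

2.00

Var(ȳ_str) = Σₕ Wₕ²(1 − fₕ)sₕ²/nₕ with Wₕ = Nₕ/N, N = 38264.
Public: Wₕ = 0.45350721; term = 0.45350721²·(1 − 0.15772489)·61060/2737 = 3.8645984.
Private: Wₕ = 0.07307129; term = 0.07307129²·(1 − 0.23211731)·7846/649 = 0.049566937.
Nonprofit: Wₕ = 0.47342149; term = 0.47342149²·(1 − 0.24841292)·2660/4500 = 0.099573637.
Sum = 4.013739.
SE = √(4.013739) = 2.00.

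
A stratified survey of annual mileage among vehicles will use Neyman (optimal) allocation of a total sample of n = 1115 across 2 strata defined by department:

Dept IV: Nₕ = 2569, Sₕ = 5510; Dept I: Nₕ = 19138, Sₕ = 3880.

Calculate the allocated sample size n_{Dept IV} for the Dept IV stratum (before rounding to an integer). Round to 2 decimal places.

Neyman allocation: nₕ = n·NₕSₕ / Σⱼ NⱼSⱼ.
Σ NⱼSⱼ = 2569·5510 + 19138·3880 = 8.841063 × 10^7.
n_{Dept IV} = 1115·2569·5510 / (8.841063 × 10^7) = 178.52.

178.52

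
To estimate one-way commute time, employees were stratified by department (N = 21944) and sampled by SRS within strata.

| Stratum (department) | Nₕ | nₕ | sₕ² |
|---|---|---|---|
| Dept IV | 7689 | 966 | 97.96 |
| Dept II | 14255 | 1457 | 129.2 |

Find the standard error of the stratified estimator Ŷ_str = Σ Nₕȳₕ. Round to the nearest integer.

Var(Ŷ_str) = Σₕ Nₕ²(1 − fₕ)sₕ²/nₕ.
Dept IV: 7689²·(1 − 966/7689)·97.96/966 = 5.2420918 × 10^6.
Dept II: 14255²·(1 − 1457/14255)·129.2/1457 = 1.6177533 × 10^7.
Sum = 2.1419625 × 10^7.
SE = √(2.1419625 × 10^7) = 4628.

4628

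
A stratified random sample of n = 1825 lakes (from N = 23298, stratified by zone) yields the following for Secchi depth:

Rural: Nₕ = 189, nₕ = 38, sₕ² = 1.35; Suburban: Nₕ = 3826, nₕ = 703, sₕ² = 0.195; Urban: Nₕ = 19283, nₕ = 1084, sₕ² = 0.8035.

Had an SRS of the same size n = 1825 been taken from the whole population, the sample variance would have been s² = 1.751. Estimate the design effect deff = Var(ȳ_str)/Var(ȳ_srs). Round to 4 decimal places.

Var(ȳ_str) = Σ Wₕ²(1−fₕ)sₕ²/nₕ with Wₕ = Nₕ/23298:
  Rural: (189/23298)²·(1−38/189)·1.35/38 = 1.8678915 × 10^-6
  Suburban: (3826/23298)²·(1−703/3826)·0.195/703 = 6.1060303 × 10^-6
  Urban: (19283/23298)²·(1−1084/19283)·0.8035/1084 = 4.7922718 × 10^-4
  → Var(ȳ_str) = 4.872011 × 10^-4.
Var(ȳ_srs) = (1 − 1825/23298)·1.751/1825 = 8.8429539 × 10^-4.
deff = (4.872011 × 10^-4) / (8.8429539 × 10^-4) = 0.5509.

0.5509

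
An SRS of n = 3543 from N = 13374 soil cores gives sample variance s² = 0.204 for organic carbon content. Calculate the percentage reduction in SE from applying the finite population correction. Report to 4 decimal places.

14.2630

f = n/N = 3543/13374 = 0.26491700.
SE_no-fpc = √(s²/n) = 0.0075880382; SE_fpc = √((1−f)s²/n) = 0.0065057549.
Ratio = √(1−f) = 0.85736981. Reduction = 100·(1 − 0.85736981) = 14.2630%.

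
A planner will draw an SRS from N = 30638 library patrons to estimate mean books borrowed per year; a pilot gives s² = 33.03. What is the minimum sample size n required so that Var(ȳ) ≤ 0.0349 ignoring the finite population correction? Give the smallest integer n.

Without fpc, n₀ = s²/D = 33.03/0.0349 = 946.4183.
Rounding up, n = 947.

947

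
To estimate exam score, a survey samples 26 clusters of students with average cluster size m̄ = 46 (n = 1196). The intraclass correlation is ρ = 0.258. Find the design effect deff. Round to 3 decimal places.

12.610

deff = 1 + (46 − 1)·0.258 = 1 + 11.61 = 12.61.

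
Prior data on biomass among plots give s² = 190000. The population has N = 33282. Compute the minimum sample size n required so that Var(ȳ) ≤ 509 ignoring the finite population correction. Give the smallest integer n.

Without fpc, n₀ = s²/D = 190000/509 = 373.2809.
Rounding up, n = 374.

374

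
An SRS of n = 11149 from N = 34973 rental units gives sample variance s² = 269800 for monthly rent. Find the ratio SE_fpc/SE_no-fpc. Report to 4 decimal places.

f = n/N = 11149/34973 = 0.31878878.
SE_no-fpc = √(s²/n) = 4.9192967; SE_fpc = √((1−f)s²/n) = 4.0601671.
Ratio = √(1−f) = 0.82535521.

0.8254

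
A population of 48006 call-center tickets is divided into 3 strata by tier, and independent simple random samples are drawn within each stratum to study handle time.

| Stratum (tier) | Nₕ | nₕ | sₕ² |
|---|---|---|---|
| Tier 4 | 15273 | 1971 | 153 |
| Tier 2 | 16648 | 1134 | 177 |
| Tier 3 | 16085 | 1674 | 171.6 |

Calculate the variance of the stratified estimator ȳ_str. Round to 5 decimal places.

Var(ȳ_str) = Σₕ Wₕ²(1 − fₕ)sₕ²/nₕ with Wₕ = Nₕ/N, N = 48006.
Tier 4: Wₕ = 0.31814773; term = 0.31814773²·(1 − 0.12905127)·153/1971 = 0.0068431343.
Tier 2: Wₕ = 0.34678998; term = 0.34678998²·(1 − 0.06811629)·177/1134 = 0.017492627.
Tier 3: Wₕ = 0.33506228; term = 0.33506228²·(1 − 0.10407212)·171.6/1674 = 0.010310648.
Sum = 0.034646409.

0.03465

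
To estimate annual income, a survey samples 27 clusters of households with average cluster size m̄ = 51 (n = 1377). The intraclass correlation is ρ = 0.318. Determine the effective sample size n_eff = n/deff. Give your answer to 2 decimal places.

81.48

deff = 1 + (51 − 1)·0.318 = 1 + 15.9 = 16.9.
n_eff = 1377 / 16.9 = 81.48.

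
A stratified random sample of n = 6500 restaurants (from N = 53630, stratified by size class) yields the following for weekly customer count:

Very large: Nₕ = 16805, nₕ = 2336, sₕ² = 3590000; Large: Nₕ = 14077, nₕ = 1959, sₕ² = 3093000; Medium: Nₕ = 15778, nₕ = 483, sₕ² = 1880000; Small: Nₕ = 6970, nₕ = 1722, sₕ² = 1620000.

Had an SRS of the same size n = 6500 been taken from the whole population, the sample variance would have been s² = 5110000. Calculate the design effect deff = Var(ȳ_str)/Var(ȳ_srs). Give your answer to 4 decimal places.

0.8136

Var(ȳ_str) = Σ Wₕ²(1−fₕ)sₕ²/nₕ with Wₕ = Nₕ/53630:
  Very large: (16805/53630)²·(1−2336/16805)·3590000/2336 = 129.92211
  Large: (14077/53630)²·(1−1959/14077)·3093000/1959 = 93.642058
  Medium: (15778/53630)²·(1−483/15778)·1880000/483 = 326.58524
  Small: (6970/53630)²·(1−1722/6970)·1620000/1722 = 11.964454
  → Var(ȳ_str) = 562.11386.
Var(ȳ_srs) = (1 − 6500/53630)·5110000/6500 = 690.87136.
deff = 562.11386 / 690.87136 = 0.8136.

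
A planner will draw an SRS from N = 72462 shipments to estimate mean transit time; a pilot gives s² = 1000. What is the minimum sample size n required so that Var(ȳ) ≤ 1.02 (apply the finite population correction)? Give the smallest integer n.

Without fpc, n₀ = s²/D = 1000/1.02 = 980.3922.
With fpc, (1 − n/N)·s²/n ≤ D requires n ≥ n₀/(1 + n₀/N) = 980.3922/(1 + 980.3922/72462) = 967.3048.
Rounding up, n = 968.

968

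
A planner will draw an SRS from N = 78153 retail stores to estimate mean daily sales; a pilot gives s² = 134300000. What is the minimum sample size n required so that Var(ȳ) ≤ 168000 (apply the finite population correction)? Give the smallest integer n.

Without fpc, n₀ = s²/D = 134300000/168000 = 799.4048.
With fpc, (1 − n/N)·s²/n ≤ D requires n ≥ n₀/(1 + n₀/N) = 799.4048/(1 + 799.4048/78153) = 791.3107.
Rounding up, n = 792.

792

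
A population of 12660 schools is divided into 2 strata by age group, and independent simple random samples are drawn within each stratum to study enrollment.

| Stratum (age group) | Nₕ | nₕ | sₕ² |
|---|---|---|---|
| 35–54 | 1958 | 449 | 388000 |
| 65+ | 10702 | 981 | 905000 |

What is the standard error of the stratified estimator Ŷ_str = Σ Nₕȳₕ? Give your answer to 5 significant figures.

313890

Var(Ŷ_str) = Σₕ Nₕ²(1 − fₕ)sₕ²/nₕ.
35–54: 1958²·(1 − 449/1958)·388000/449 = 2.5532146 × 10^9.
65+: 10702²·(1 − 981/10702)·905000/981 = 9.5974412 × 10^10.
Sum = 9.8527627 × 10^10.
SE = √(9.8527627 × 10^10) = 313890.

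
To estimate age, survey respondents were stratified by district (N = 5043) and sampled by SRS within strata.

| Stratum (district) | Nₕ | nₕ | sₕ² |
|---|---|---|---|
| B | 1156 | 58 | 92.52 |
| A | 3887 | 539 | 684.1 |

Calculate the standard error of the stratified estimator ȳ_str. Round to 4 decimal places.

Var(ȳ_str) = Σₕ Wₕ²(1 − fₕ)sₕ²/nₕ with Wₕ = Nₕ/N, N = 5043.
B: Wₕ = 0.22922863; term = 0.22922863²·(1 − 0.05017301)·92.52/58 = 0.079614078.
A: Wₕ = 0.77077137; term = 0.77077137²·(1 − 0.13866735)·684.1/539 = 0.6494607.
Sum = 0.72907478.
SE = √(0.72907478) = 0.8539.

0.8539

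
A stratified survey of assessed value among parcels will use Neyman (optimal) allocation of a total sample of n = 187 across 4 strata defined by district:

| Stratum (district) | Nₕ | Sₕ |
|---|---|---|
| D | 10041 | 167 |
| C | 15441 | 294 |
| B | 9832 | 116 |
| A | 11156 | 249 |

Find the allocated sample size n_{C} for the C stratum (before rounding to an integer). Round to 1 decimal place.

Neyman allocation: nₕ = n·NₕSₕ / Σⱼ NⱼSⱼ.
Σ NⱼSⱼ = 10041·167 + 15441·294 + 9832·116 + 11156·249 = 1.0134857 × 10^7.
n_{C} = 187·15441·294 / (1.0134857 × 10^7) = 83.8.

83.8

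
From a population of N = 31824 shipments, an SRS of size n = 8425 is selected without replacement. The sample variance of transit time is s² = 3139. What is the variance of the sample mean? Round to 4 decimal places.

Under SRS without replacement, Var(ȳ) = (1 − f)·s²/n with f = n/N = 8425/31824 = 0.26473731.
Var(ȳ) = (1 − 0.26473731)·3139/8425 = 0.73526269·0.3725816 = 0.27394535.

0.2739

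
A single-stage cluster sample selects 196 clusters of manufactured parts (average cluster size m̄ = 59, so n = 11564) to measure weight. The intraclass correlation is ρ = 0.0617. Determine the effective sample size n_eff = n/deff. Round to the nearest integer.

2526

deff = 1 + (59 − 1)·0.0617 = 1 + 3.5786 = 4.5786.
n_eff = 11564 / 4.5786 = 2526.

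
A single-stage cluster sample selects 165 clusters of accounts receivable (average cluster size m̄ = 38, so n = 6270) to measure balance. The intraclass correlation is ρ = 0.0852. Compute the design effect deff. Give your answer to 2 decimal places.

deff = 1 + (38 − 1)·0.0852 = 1 + 3.1524 = 4.1524.

4.15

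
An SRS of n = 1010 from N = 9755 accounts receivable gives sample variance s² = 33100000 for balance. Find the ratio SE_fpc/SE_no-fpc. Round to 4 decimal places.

0.9468

f = n/N = 1010/9755 = 0.10353665.
SE_no-fpc = √(s²/n) = 181.03115; SE_fpc = √((1−f)s²/n) = 171.40346.
Ratio = √(1−f) = 0.94681749.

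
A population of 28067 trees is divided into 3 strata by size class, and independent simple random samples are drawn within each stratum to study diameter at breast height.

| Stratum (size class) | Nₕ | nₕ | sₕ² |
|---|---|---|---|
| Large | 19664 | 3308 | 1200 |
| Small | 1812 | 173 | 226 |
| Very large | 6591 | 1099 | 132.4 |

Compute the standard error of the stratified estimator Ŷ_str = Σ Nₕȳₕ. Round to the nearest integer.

11176

Var(Ŷ_str) = Σₕ Nₕ²(1 − fₕ)sₕ²/nₕ.
Large: 19664²·(1 − 3308/19664)·1200/3308 = 1.1667148 × 10^8.
Small: 1812²·(1 − 173/1812)·226/173 = 3.879712 × 10^6.
Very large: 6591²·(1 − 1099/6591)·132.4/1099 = 4.3608599 × 10^6.
Sum = 1.2491205 × 10^8.
SE = √(1.2491205 × 10^8) = 11176.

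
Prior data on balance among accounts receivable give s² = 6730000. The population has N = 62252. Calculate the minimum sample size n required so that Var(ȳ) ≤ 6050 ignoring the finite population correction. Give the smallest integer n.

Without fpc, n₀ = s²/D = 6730000/6050 = 1112.3967.
Rounding up, n = 1113.

1113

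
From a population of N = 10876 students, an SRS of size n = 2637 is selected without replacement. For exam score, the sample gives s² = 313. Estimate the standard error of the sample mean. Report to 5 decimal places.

Under SRS without replacement, Var(ȳ) = (1 − f)·s²/n with f = n/N = 2637/10876 = 0.24246046.
Var(ȳ) = (1 − 0.24246046)·313/2637 = 0.75753954·0.11869549 = 0.089916524.
SE(ȳ) = √(0.089916524) = 0.29986.

0.29986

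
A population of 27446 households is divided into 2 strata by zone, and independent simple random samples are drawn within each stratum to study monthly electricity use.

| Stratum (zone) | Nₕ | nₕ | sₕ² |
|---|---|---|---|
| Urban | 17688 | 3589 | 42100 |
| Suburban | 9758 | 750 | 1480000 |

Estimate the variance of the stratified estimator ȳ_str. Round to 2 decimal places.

Var(ȳ_str) = Σₕ Wₕ²(1 − fₕ)sₕ²/nₕ with Wₕ = Nₕ/N, N = 27446.
Urban: Wₕ = 0.64446550; term = 0.64446550²·(1 − 0.20290592)·42100/3589 = 3.8834486.
Suburban: Wₕ = 0.35553450; term = 0.35553450²·(1 − 0.07686001)·1480000/750 = 230.26691.
Sum = 234.15036.

234.15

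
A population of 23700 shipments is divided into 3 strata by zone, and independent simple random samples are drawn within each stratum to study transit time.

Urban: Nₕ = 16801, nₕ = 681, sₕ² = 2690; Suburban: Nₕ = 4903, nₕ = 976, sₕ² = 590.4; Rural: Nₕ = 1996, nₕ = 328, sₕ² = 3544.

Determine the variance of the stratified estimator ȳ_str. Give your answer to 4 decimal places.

1.9894

Var(ȳ_str) = Σₕ Wₕ²(1 − fₕ)sₕ²/nₕ with Wₕ = Nₕ/N, N = 23700.
Urban: Wₕ = 0.70890295; term = 0.70890295²·(1 − 0.04053330)·2690/681 = 1.9046213.
Suburban: Wₕ = 0.20687764; term = 0.20687764²·(1 − 0.19906180)·590.4/976 = 0.020735888.
Rural: Wₕ = 0.08421941; term = 0.08421941²·(1 − 0.16432866)·3544/328 = 0.064044193.
Sum = 1.9894014.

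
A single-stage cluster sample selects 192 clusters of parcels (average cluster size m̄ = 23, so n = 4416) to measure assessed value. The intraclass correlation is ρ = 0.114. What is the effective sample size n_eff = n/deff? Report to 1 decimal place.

1258.8

deff = 1 + (23 − 1)·0.114 = 1 + 2.508 = 3.508.
n_eff = 4416 / 3.508 = 1258.8.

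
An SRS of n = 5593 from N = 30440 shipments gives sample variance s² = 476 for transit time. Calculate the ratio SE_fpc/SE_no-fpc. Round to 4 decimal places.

0.9035

f = n/N = 5593/30440 = 0.18373850.
SE_no-fpc = √(s²/n) = 0.29172998; SE_fpc = √((1−f)s²/n) = 0.26356985.
Ratio = √(1−f) = 0.90347191.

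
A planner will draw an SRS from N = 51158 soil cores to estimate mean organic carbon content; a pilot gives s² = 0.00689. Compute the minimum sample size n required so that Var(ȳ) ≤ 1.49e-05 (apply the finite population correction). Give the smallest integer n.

459

Without fpc, n₀ = s²/D = 0.00689/1.49e-05 = 462.4161.
With fpc, (1 − n/N)·s²/n ≤ D requires n ≥ n₀/(1 + n₀/N) = 462.4161/(1 + 462.4161/51158) = 458.2738.
Rounding up, n = 459.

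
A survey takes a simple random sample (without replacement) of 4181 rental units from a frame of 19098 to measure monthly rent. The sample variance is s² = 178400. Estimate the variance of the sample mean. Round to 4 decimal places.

Under SRS without replacement, Var(ȳ) = (1 − f)·s²/n with f = n/N = 4181/19098 = 0.21892345.
Var(ȳ) = (1 − 0.21892345)·178400/4181 = 0.78107655·42.669218 = 33.327926.

33.3279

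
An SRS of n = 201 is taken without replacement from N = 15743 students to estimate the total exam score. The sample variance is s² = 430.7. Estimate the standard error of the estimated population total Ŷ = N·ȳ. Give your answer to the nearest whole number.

Var(Ŷ) = N²·Var(ȳ) = N²·(1 − n/N)·s²/n.
f = 201/15743 = 0.01276758; Var(ȳ) = 0.98723242·430.7/201 = 2.1154279.
Var(Ŷ) = 15743² · 2.1154279 = 5.2429199 × 10^8.
SE(Ŷ) = √(5.2429199 × 10^8) = 22897.

22897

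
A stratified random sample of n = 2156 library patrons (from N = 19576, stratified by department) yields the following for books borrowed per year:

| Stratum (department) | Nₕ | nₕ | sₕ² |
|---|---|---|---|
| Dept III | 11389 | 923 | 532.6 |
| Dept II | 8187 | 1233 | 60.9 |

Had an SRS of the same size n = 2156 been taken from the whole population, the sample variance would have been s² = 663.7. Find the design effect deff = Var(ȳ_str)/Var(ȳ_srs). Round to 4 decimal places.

0.6820

Var(ȳ_str) = Σ Wₕ²(1−fₕ)sₕ²/nₕ with Wₕ = Nₕ/19576:
  Dept III: (11389/19576)²·(1−923/11389)·532.6/923 = 0.17948075
  Dept II: (8187/19576)²·(1−1233/8187)·60.9/1233 = 0.0073377985
  → Var(ȳ_str) = 0.18681855.
Var(ȳ_srs) = (1 − 2156/19576)·663.7/2156 = 0.27393483.
deff = 0.18681855 / 0.27393483 = 0.6820.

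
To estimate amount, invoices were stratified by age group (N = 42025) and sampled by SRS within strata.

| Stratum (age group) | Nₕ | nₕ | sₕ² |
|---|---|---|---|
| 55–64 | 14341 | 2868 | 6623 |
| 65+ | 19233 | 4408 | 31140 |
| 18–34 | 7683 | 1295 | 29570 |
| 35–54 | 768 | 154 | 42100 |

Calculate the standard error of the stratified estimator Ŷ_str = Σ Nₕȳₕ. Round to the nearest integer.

60364

Var(Ŷ_str) = Σₕ Nₕ²(1 − fₕ)sₕ²/nₕ.
55–64: 14341²·(1 − 2868/14341)·6623/2868 = 3.7995489 × 10^8.
65+: 19233²·(1 − 4408/19233)·31140/4408 = 2.014275 × 10^9.
18–34: 7683²·(1 − 1295/7683)·29570/1295 = 1.1206688 × 10^9.
35–54: 768²·(1 − 154/768)·42100/154 = 1.2891129 × 10^8.
Sum = 3.64381 × 10^9.
SE = √(3.64381 × 10^9) = 60364.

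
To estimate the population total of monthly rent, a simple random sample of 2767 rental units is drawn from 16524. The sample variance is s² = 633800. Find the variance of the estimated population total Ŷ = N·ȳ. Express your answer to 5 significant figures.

Var(Ŷ) = N²·Var(ȳ) = N²·(1 − n/N)·s²/n.
f = 2767/16524 = 0.16745340; Var(ȳ) = 0.83254660·633800/2767 = 190.70041.
Var(Ŷ) = 16524² · 190.70041 = 5.2069331 × 10^10.

5.2069 × 10^10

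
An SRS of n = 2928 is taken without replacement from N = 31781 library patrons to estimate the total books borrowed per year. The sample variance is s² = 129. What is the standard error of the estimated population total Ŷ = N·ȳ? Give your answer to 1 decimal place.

6356.1

Var(Ŷ) = N²·Var(ȳ) = N²·(1 − n/N)·s²/n.
f = 2928/31781 = 0.09213052; Var(ȳ) = 0.90786948·129/2928 = 0.039998348.
Var(Ŷ) = 31781² · 0.039998348 = 4.039961 × 10^7.
SE(Ŷ) = √(4.039961 × 10^7) = 6356.1.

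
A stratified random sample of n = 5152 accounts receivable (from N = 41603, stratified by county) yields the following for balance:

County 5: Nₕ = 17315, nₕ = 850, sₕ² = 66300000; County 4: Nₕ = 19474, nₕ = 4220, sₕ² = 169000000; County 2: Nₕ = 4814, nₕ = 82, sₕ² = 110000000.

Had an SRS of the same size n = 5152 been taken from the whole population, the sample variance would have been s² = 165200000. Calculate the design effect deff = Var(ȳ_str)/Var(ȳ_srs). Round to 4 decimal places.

Var(ȳ_str) = Σ Wₕ²(1−fₕ)sₕ²/nₕ with Wₕ = Nₕ/41603:
  County 5: (17315/41603)²·(1−850/17315)·66300000/850 = 12847.823
  County 4: (19474/41603)²·(1−4220/19474)·169000000/4220 = 6873.2773
  County 2: (4814/41603)²·(1−82/4814)·110000000/82 = 17655.514
  → Var(ȳ_str) = 37376.614.
Var(ȳ_srs) = (1 − 5152/41603)·165200000/5152 = 28094.35.
deff = 37376.614 / 28094.35 = 1.3304.

1.3304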